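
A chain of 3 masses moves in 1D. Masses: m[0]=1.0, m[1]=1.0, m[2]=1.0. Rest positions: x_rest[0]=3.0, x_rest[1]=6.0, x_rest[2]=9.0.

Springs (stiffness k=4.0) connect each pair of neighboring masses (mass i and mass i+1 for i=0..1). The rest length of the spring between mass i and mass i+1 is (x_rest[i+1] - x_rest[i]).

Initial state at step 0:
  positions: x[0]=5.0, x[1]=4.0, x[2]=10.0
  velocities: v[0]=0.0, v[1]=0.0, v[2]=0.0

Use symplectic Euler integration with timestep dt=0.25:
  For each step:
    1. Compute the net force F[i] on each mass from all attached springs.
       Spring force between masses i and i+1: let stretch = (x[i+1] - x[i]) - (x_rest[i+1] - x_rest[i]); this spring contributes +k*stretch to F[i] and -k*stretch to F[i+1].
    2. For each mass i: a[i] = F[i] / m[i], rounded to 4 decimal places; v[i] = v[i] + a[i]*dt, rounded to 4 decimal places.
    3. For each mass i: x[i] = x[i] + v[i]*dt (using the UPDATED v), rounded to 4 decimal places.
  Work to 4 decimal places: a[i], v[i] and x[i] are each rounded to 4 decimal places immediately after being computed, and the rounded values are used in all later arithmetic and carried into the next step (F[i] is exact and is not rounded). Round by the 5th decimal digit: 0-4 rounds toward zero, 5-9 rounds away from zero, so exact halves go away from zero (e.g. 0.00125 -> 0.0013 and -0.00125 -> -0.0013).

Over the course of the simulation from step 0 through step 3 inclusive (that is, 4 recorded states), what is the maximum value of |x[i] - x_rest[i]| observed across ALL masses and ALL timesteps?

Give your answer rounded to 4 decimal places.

Step 0: x=[5.0000 4.0000 10.0000] v=[0.0000 0.0000 0.0000]
Step 1: x=[4.0000 5.7500 9.2500] v=[-4.0000 7.0000 -3.0000]
Step 2: x=[2.6875 7.9375 8.3750] v=[-5.2500 8.7500 -3.5000]
Step 3: x=[1.9375 8.9219 8.1406] v=[-3.0000 3.9375 -0.9375]
Max displacement = 2.9219

Answer: 2.9219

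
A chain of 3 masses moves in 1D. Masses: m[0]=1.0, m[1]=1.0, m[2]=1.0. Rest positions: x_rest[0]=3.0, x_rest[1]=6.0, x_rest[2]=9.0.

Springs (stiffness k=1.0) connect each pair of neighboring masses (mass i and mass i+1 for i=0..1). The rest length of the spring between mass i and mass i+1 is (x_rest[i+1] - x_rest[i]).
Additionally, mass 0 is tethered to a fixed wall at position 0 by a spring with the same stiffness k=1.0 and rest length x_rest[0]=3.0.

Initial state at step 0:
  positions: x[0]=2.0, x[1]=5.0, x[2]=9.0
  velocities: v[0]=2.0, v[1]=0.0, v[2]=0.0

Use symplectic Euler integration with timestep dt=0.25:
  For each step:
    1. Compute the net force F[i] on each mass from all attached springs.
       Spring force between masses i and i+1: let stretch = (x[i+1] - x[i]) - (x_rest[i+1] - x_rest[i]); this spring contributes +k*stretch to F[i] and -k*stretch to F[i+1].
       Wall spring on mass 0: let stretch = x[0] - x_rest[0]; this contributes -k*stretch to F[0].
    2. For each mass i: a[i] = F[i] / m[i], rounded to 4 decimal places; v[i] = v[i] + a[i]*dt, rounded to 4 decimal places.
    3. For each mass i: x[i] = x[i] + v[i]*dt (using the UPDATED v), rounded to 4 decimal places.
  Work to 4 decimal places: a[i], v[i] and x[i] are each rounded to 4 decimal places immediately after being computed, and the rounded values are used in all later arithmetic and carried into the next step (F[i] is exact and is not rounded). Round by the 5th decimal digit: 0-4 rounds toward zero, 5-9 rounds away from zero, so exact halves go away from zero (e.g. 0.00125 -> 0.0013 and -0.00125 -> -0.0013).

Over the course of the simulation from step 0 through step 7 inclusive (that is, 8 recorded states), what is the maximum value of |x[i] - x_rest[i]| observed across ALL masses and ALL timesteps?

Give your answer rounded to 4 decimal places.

Step 0: x=[2.0000 5.0000 9.0000] v=[2.0000 0.0000 0.0000]
Step 1: x=[2.5625 5.0625 8.9375] v=[2.2500 0.2500 -0.2500]
Step 2: x=[3.1211 5.2110 8.8203] v=[2.2344 0.5938 -0.4688]
Step 3: x=[3.6153 5.4544 8.6650] v=[1.9766 0.9737 -0.6211]
Step 4: x=[3.9985 5.7836 8.4966] v=[1.5326 1.3166 -0.6738]
Step 5: x=[4.2433 6.1708 8.3461] v=[0.9793 1.5486 -0.6021]
Step 6: x=[4.3434 6.5735 8.2471] v=[0.4004 1.6106 -0.3959]
Step 7: x=[4.3114 6.9414 8.2310] v=[-0.1279 1.4715 -0.0643]
Max displacement = 1.3434

Answer: 1.3434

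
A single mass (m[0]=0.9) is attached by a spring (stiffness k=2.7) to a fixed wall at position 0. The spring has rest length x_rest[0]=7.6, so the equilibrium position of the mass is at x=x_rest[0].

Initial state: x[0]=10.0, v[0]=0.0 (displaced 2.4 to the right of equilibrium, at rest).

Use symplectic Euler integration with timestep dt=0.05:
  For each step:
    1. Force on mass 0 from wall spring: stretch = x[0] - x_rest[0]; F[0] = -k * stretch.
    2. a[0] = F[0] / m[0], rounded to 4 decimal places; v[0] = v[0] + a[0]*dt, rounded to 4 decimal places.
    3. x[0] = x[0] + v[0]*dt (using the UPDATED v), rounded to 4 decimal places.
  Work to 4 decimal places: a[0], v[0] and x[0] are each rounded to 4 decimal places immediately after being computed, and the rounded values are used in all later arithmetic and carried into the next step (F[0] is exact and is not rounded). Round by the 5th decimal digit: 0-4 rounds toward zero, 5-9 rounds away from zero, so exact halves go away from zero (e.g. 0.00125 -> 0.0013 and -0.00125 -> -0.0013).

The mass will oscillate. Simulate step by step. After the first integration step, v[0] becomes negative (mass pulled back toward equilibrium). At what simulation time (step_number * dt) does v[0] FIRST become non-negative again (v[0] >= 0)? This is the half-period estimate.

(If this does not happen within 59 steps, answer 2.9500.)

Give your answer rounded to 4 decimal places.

Step 0: x=[10.0000] v=[0.0000]
Step 1: x=[9.9820] v=[-0.3600]
Step 2: x=[9.9461] v=[-0.7173]
Step 3: x=[9.8926] v=[-1.0692]
Step 4: x=[9.8219] v=[-1.4131]
Step 5: x=[9.7346] v=[-1.7464]
Step 6: x=[9.6313] v=[-2.0666]
Step 7: x=[9.5127] v=[-2.3713]
Step 8: x=[9.3798] v=[-2.6582]
Step 9: x=[9.2335] v=[-2.9252]
Step 10: x=[9.0750] v=[-3.1702]
Step 11: x=[8.9054] v=[-3.3915]
Step 12: x=[8.7260] v=[-3.5873]
Step 13: x=[8.5382] v=[-3.7562]
Step 14: x=[8.3434] v=[-3.8969]
Step 15: x=[8.1430] v=[-4.0084]
Step 16: x=[7.9385] v=[-4.0899]
Step 17: x=[7.7315] v=[-4.1407]
Step 18: x=[7.5235] v=[-4.1604]
Step 19: x=[7.3161] v=[-4.1489]
Step 20: x=[7.1108] v=[-4.1063]
Step 21: x=[6.9092] v=[-4.0329]
Step 22: x=[6.7127] v=[-3.9293]
Step 23: x=[6.5229] v=[-3.7962]
Step 24: x=[6.3412] v=[-3.6346]
Step 25: x=[6.1689] v=[-3.4458]
Step 26: x=[6.0073] v=[-3.2311]
Step 27: x=[5.8577] v=[-2.9922]
Step 28: x=[5.7212] v=[-2.7309]
Step 29: x=[5.5987] v=[-2.4491]
Step 30: x=[5.4913] v=[-2.1489]
Step 31: x=[5.3997] v=[-1.8326]
Step 32: x=[5.3246] v=[-1.5026]
Step 33: x=[5.2665] v=[-1.1613]
Step 34: x=[5.2259] v=[-0.8113]
Step 35: x=[5.2031] v=[-0.4552]
Step 36: x=[5.1983] v=[-0.0957]
Step 37: x=[5.2115] v=[0.2646]
First v>=0 after going negative at step 37, time=1.8500

Answer: 1.8500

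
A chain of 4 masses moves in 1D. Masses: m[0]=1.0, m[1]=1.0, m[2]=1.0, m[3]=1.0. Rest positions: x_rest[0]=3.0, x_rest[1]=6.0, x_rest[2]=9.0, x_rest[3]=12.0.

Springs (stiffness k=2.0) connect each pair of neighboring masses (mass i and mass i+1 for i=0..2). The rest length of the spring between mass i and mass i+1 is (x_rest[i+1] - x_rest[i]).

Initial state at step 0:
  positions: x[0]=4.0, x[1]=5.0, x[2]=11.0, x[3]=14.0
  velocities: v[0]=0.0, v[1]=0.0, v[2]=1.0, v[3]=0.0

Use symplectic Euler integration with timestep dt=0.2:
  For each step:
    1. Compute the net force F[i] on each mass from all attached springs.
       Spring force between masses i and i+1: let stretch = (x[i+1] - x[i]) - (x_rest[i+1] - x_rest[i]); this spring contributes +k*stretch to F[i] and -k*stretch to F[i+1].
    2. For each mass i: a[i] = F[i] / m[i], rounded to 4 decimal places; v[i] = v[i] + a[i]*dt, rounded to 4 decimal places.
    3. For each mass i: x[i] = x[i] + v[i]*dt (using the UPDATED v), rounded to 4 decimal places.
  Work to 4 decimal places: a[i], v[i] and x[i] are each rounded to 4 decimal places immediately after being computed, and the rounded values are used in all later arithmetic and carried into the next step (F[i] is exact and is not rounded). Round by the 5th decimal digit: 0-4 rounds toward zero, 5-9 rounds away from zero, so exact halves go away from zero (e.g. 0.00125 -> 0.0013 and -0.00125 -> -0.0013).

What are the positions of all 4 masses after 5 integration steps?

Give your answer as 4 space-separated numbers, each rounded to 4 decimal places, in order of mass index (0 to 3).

Step 0: x=[4.0000 5.0000 11.0000 14.0000] v=[0.0000 0.0000 1.0000 0.0000]
Step 1: x=[3.8400 5.4000 10.9600 14.0000] v=[-0.8000 2.0000 -0.2000 0.0000]
Step 2: x=[3.5648 6.1200 10.7184 13.9968] v=[-1.3760 3.6000 -1.2080 -0.0160]
Step 3: x=[3.2540 7.0035 10.3712 13.9713] v=[-1.5539 4.4173 -1.7360 -0.1274]
Step 4: x=[3.0032 7.8564 10.0426 13.8978] v=[-1.2541 4.2646 -1.6430 -0.3674]
Step 5: x=[2.9006 8.4960 9.8475 13.7559] v=[-0.5128 3.1978 -0.9754 -0.7095]

Answer: 2.9006 8.4960 9.8475 13.7559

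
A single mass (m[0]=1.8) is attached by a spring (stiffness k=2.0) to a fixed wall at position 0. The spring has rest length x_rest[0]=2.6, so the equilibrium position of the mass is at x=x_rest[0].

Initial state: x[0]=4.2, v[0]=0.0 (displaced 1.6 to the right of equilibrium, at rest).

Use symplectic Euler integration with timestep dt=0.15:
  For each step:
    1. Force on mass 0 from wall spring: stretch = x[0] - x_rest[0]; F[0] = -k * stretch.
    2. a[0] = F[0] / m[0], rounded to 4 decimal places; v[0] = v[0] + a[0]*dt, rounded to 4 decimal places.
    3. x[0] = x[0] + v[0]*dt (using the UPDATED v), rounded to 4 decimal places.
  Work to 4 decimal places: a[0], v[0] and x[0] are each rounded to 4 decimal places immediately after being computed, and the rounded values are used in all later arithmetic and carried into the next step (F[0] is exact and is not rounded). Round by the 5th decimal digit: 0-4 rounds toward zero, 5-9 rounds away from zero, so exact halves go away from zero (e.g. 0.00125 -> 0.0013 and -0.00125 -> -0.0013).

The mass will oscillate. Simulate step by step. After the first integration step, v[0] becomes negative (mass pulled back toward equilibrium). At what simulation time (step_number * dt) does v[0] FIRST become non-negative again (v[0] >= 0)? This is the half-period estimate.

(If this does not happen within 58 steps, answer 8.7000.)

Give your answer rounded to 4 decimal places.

Answer: 3.0000

Derivation:
Step 0: x=[4.2000] v=[0.0000]
Step 1: x=[4.1600] v=[-0.2667]
Step 2: x=[4.0810] v=[-0.5267]
Step 3: x=[3.9650] v=[-0.7735]
Step 4: x=[3.8149] v=[-1.0010]
Step 5: x=[3.6344] v=[-1.2035]
Step 6: x=[3.4280] v=[-1.3759]
Step 7: x=[3.2009] v=[-1.5139]
Step 8: x=[2.9588] v=[-1.6141]
Step 9: x=[2.7077] v=[-1.6739]
Step 10: x=[2.4539] v=[-1.6919]
Step 11: x=[2.2038] v=[-1.6676]
Step 12: x=[1.9636] v=[-1.6016]
Step 13: x=[1.7393] v=[-1.4955]
Step 14: x=[1.5365] v=[-1.3521]
Step 15: x=[1.3603] v=[-1.1748]
Step 16: x=[1.2151] v=[-0.9682]
Step 17: x=[1.1045] v=[-0.7374]
Step 18: x=[1.0313] v=[-0.4881]
Step 19: x=[0.9973] v=[-0.2267]
Step 20: x=[1.0034] v=[0.0404]
First v>=0 after going negative at step 20, time=3.0000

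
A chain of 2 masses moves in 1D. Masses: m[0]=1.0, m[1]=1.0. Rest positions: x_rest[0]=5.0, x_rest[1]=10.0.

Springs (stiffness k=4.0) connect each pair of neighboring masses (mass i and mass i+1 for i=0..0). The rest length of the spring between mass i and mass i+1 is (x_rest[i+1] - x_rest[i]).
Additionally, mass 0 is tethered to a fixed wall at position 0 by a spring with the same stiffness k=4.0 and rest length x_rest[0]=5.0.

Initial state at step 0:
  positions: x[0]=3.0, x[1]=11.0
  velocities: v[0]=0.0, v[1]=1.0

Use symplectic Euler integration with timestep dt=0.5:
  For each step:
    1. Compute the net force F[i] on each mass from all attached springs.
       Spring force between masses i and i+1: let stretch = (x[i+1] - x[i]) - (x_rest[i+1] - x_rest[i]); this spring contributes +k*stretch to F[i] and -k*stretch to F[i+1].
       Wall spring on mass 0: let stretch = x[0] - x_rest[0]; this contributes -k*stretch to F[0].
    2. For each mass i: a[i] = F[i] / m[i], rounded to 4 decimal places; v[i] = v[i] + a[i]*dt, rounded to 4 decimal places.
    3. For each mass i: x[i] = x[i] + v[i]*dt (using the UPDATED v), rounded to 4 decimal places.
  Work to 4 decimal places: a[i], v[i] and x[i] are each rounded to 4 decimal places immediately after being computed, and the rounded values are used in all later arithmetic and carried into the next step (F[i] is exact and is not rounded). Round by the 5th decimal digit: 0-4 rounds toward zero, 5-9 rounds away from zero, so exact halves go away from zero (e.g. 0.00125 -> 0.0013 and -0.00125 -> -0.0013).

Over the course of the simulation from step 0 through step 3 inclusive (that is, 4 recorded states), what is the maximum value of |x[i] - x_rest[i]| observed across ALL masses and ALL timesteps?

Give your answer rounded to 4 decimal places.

Answer: 3.0000

Derivation:
Step 0: x=[3.0000 11.0000] v=[0.0000 1.0000]
Step 1: x=[8.0000 8.5000] v=[10.0000 -5.0000]
Step 2: x=[5.5000 10.5000] v=[-5.0000 4.0000]
Step 3: x=[2.5000 12.5000] v=[-6.0000 4.0000]
Max displacement = 3.0000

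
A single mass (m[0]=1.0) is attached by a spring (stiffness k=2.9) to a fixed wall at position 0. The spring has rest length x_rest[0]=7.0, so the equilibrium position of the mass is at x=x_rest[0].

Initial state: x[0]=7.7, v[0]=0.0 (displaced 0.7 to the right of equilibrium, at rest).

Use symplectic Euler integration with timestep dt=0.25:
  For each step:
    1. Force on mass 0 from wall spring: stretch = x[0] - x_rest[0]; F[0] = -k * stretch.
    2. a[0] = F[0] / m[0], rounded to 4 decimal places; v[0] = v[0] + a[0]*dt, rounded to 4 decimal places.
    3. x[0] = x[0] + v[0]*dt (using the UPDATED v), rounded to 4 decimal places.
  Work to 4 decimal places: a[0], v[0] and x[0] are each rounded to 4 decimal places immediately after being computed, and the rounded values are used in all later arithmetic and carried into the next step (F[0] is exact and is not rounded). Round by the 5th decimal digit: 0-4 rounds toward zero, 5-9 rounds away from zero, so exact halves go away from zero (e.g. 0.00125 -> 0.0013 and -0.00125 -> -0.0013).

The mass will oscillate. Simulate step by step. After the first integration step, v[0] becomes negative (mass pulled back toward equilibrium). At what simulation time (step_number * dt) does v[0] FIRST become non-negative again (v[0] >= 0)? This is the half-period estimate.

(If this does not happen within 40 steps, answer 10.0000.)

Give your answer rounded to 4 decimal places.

Step 0: x=[7.7000] v=[0.0000]
Step 1: x=[7.5731] v=[-0.5075]
Step 2: x=[7.3424] v=[-0.9230]
Step 3: x=[7.0496] v=[-1.1713]
Step 4: x=[6.7478] v=[-1.2073]
Step 5: x=[6.4917] v=[-1.0245]
Step 6: x=[6.3277] v=[-0.6560]
Step 7: x=[6.2856] v=[-0.1686]
Step 8: x=[6.3730] v=[0.3494]
First v>=0 after going negative at step 8, time=2.0000

Answer: 2.0000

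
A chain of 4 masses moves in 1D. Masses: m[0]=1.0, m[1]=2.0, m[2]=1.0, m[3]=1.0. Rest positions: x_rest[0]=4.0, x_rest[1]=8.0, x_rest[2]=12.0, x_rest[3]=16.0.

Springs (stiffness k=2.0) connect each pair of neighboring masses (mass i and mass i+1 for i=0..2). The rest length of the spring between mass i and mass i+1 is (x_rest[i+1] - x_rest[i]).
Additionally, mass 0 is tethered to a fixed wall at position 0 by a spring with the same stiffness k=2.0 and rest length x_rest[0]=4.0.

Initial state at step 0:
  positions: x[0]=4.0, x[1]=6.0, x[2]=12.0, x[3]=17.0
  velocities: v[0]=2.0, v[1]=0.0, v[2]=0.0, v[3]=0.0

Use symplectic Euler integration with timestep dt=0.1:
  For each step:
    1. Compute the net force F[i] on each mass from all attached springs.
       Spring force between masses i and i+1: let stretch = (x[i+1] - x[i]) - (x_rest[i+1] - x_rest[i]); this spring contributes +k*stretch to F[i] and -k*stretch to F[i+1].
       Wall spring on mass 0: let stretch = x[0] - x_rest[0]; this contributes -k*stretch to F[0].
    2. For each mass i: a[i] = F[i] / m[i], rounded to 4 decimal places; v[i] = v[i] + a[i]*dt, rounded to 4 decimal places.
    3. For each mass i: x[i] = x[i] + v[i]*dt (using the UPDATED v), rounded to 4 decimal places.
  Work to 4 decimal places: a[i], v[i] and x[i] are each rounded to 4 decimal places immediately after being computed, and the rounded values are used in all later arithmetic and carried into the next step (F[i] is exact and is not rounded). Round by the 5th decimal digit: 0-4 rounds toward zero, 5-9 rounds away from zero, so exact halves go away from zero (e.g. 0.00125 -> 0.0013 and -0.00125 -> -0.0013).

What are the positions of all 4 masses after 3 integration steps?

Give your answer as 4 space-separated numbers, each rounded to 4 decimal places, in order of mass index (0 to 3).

Step 0: x=[4.0000 6.0000 12.0000 17.0000] v=[2.0000 0.0000 0.0000 0.0000]
Step 1: x=[4.1600 6.0400 11.9800 16.9800] v=[1.6000 0.4000 -0.2000 -0.2000]
Step 2: x=[4.2744 6.1206 11.9412 16.9400] v=[1.1440 0.8060 -0.3880 -0.4000]
Step 3: x=[4.3402 6.2409 11.8860 16.8800] v=[0.6584 1.2034 -0.5524 -0.5998]

Answer: 4.3402 6.2409 11.8860 16.8800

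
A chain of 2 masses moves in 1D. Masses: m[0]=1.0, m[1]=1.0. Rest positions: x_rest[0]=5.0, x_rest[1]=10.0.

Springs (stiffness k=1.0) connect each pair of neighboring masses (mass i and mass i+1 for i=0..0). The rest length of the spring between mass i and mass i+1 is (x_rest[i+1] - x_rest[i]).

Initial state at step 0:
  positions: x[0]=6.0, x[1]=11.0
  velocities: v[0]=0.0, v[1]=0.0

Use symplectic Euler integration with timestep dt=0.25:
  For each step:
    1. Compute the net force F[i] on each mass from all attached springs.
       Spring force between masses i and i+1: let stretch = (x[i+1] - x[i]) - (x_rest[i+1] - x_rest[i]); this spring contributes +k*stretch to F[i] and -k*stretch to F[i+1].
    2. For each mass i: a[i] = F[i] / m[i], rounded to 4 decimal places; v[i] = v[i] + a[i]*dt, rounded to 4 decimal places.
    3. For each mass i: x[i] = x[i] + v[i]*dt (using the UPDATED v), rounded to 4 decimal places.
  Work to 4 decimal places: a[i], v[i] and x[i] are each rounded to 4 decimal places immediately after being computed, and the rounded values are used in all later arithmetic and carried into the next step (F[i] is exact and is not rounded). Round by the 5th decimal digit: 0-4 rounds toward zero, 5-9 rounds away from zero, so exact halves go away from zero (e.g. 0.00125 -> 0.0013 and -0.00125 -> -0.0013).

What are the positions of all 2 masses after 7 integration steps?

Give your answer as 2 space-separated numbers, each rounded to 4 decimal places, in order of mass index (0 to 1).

Step 0: x=[6.0000 11.0000] v=[0.0000 0.0000]
Step 1: x=[6.0000 11.0000] v=[0.0000 0.0000]
Step 2: x=[6.0000 11.0000] v=[0.0000 0.0000]
Step 3: x=[6.0000 11.0000] v=[0.0000 0.0000]
Step 4: x=[6.0000 11.0000] v=[0.0000 0.0000]
Step 5: x=[6.0000 11.0000] v=[0.0000 0.0000]
Step 6: x=[6.0000 11.0000] v=[0.0000 0.0000]
Step 7: x=[6.0000 11.0000] v=[0.0000 0.0000]

Answer: 6.0000 11.0000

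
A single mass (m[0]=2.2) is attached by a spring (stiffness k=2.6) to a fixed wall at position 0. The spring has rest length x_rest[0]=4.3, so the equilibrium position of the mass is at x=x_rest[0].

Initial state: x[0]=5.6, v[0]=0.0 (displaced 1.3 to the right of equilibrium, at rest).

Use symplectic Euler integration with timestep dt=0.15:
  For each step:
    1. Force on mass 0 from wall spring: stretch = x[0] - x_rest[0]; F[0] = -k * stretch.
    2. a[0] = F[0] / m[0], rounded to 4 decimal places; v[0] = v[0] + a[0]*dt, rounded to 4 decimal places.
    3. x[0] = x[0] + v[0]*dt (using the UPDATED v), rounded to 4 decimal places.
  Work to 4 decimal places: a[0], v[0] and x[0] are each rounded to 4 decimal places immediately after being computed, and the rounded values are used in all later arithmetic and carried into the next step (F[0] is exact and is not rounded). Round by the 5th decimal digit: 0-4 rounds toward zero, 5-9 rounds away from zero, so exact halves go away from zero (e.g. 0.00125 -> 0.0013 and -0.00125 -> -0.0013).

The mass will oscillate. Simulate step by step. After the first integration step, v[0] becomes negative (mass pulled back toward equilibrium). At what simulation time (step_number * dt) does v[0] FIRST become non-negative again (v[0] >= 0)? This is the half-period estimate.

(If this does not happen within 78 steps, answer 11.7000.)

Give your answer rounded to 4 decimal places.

Answer: 3.0000

Derivation:
Step 0: x=[5.6000] v=[0.0000]
Step 1: x=[5.5654] v=[-0.2305]
Step 2: x=[5.4972] v=[-0.4548]
Step 3: x=[5.3972] v=[-0.6670]
Step 4: x=[5.2680] v=[-0.8615]
Step 5: x=[5.1130] v=[-1.0331]
Step 6: x=[4.9364] v=[-1.1772]
Step 7: x=[4.7429] v=[-1.2900]
Step 8: x=[4.5376] v=[-1.3685]
Step 9: x=[4.3260] v=[-1.4106]
Step 10: x=[4.1137] v=[-1.4152]
Step 11: x=[3.9064] v=[-1.3822]
Step 12: x=[3.7095] v=[-1.3124]
Step 13: x=[3.5283] v=[-1.2077]
Step 14: x=[3.3677] v=[-1.0709]
Step 15: x=[3.2319] v=[-0.9056]
Step 16: x=[3.1245] v=[-0.7163]
Step 17: x=[3.0483] v=[-0.5079]
Step 18: x=[3.0054] v=[-0.2860]
Step 19: x=[2.9969] v=[-0.0565]
Step 20: x=[3.0231] v=[0.1745]
First v>=0 after going negative at step 20, time=3.0000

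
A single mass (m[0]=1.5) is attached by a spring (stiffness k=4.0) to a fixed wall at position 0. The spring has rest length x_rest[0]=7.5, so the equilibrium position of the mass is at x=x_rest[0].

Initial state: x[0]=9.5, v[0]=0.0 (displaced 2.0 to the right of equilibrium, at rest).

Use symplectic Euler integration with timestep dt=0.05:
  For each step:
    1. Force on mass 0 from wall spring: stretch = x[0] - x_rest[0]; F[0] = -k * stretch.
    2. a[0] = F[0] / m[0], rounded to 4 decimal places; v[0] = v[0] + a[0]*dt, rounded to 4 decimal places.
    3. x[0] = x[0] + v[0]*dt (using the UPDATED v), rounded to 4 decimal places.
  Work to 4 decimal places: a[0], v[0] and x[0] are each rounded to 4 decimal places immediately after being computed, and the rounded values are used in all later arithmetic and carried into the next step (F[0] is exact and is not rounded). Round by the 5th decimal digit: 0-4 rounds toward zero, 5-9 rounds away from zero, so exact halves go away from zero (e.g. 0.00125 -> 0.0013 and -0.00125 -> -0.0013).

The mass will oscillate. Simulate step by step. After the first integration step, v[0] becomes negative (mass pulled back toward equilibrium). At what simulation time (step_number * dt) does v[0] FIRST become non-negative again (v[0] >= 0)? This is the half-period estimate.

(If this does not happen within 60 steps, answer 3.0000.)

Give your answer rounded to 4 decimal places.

Answer: 1.9500

Derivation:
Step 0: x=[9.5000] v=[0.0000]
Step 1: x=[9.4867] v=[-0.2667]
Step 2: x=[9.4601] v=[-0.5316]
Step 3: x=[9.4205] v=[-0.7929]
Step 4: x=[9.3681] v=[-1.0490]
Step 5: x=[9.3032] v=[-1.2981]
Step 6: x=[9.2263] v=[-1.5385]
Step 7: x=[9.1379] v=[-1.7687]
Step 8: x=[9.0385] v=[-1.9871]
Step 9: x=[8.9289] v=[-2.1922]
Step 10: x=[8.8098] v=[-2.3827]
Step 11: x=[8.6819] v=[-2.5573]
Step 12: x=[8.5462] v=[-2.7149]
Step 13: x=[8.4035] v=[-2.8544]
Step 14: x=[8.2548] v=[-2.9749]
Step 15: x=[8.1010] v=[-3.0755]
Step 16: x=[7.9432] v=[-3.1556]
Step 17: x=[7.7825] v=[-3.2147]
Step 18: x=[7.6199] v=[-3.2524]
Step 19: x=[7.4565] v=[-3.2684]
Step 20: x=[7.2934] v=[-3.2626]
Step 21: x=[7.1316] v=[-3.2351]
Step 22: x=[6.9723] v=[-3.1860]
Step 23: x=[6.8165] v=[-3.1156]
Step 24: x=[6.6653] v=[-3.0245]
Step 25: x=[6.5196] v=[-2.9132]
Step 26: x=[6.3805] v=[-2.7825]
Step 27: x=[6.2488] v=[-2.6332]
Step 28: x=[6.1255] v=[-2.4664]
Step 29: x=[6.0113] v=[-2.2831]
Step 30: x=[5.9071] v=[-2.0846]
Step 31: x=[5.8135] v=[-1.8722]
Step 32: x=[5.7311] v=[-1.6473]
Step 33: x=[5.6605] v=[-1.4114]
Step 34: x=[5.6022] v=[-1.1661]
Step 35: x=[5.5565] v=[-0.9131]
Step 36: x=[5.5238] v=[-0.6540]
Step 37: x=[5.5043] v=[-0.3905]
Step 38: x=[5.4981] v=[-0.1244]
Step 39: x=[5.5052] v=[0.1425]
First v>=0 after going negative at step 39, time=1.9500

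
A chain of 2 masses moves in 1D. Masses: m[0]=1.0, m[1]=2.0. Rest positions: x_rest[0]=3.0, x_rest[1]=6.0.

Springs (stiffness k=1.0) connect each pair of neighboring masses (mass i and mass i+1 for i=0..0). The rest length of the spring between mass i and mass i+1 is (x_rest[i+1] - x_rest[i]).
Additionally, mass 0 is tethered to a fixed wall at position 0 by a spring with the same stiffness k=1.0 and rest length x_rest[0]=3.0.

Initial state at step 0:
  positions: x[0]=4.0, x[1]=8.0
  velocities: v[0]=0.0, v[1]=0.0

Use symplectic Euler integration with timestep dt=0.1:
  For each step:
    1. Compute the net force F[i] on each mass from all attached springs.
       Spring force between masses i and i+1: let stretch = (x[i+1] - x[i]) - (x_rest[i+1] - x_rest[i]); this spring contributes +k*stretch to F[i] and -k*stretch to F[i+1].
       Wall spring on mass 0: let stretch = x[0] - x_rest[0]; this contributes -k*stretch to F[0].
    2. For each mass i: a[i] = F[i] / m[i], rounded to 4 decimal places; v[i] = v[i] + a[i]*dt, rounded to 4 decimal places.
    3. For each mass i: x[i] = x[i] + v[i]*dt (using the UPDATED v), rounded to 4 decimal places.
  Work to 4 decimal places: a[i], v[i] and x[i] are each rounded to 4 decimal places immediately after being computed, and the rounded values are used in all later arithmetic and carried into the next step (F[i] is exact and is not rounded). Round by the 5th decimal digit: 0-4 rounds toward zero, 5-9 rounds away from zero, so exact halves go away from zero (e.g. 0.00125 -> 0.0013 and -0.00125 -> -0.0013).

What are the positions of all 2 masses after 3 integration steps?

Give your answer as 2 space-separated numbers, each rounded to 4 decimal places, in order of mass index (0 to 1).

Answer: 3.9998 7.9701

Derivation:
Step 0: x=[4.0000 8.0000] v=[0.0000 0.0000]
Step 1: x=[4.0000 7.9950] v=[0.0000 -0.0500]
Step 2: x=[4.0000 7.9850] v=[-0.0005 -0.0998]
Step 3: x=[3.9998 7.9701] v=[-0.0020 -0.1491]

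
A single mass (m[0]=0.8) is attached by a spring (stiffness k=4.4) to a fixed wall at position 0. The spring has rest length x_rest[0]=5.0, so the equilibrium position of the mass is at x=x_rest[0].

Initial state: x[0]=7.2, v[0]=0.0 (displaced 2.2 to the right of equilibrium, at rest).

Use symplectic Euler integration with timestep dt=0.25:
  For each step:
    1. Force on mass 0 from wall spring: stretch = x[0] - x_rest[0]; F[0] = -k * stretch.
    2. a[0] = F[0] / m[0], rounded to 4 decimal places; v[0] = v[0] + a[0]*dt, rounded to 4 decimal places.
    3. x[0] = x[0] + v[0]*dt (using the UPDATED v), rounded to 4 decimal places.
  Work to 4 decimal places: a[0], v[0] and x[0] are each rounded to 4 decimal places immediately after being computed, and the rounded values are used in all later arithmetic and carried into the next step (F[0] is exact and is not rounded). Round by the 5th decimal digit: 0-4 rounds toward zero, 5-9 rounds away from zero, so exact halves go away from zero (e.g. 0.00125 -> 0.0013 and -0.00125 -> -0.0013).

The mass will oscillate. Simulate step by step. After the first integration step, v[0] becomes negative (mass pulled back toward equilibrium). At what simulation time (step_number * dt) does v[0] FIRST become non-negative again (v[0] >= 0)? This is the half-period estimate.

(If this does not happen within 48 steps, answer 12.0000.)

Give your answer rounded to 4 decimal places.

Answer: 1.5000

Derivation:
Step 0: x=[7.2000] v=[0.0000]
Step 1: x=[6.4438] v=[-3.0250]
Step 2: x=[5.1913] v=[-5.0102]
Step 3: x=[3.8730] v=[-5.2733]
Step 4: x=[2.9421] v=[-3.7237]
Step 5: x=[2.7186] v=[-0.8941]
Step 6: x=[3.2793] v=[2.2428]
First v>=0 after going negative at step 6, time=1.5000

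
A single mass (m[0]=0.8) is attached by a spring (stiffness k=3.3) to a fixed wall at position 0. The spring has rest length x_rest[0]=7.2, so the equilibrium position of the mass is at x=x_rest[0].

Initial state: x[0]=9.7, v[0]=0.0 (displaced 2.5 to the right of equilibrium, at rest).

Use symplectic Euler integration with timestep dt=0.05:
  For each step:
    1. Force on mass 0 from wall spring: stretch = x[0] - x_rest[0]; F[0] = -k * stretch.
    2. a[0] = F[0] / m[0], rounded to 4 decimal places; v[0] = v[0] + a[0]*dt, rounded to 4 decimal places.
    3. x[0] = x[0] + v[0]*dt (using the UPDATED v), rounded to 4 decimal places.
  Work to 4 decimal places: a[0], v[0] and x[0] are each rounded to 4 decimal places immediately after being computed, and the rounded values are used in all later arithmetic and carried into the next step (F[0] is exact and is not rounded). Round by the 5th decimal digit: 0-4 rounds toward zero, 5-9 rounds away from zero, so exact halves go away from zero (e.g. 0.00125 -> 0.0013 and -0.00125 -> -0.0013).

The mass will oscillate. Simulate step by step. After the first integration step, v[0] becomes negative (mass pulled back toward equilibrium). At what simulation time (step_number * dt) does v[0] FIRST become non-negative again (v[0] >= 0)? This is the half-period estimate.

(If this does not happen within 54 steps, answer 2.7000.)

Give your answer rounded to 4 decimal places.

Step 0: x=[9.7000] v=[0.0000]
Step 1: x=[9.6742] v=[-0.5156]
Step 2: x=[9.6229] v=[-1.0259]
Step 3: x=[9.5466] v=[-1.5256]
Step 4: x=[9.4461] v=[-2.0096]
Step 5: x=[9.3225] v=[-2.4729]
Step 6: x=[9.1770] v=[-2.9107]
Step 7: x=[9.0111] v=[-3.3185]
Step 8: x=[8.8265] v=[-3.6920]
Step 9: x=[8.6251] v=[-4.0275]
Step 10: x=[8.4090] v=[-4.3214]
Step 11: x=[8.1805] v=[-4.5708]
Step 12: x=[7.9419] v=[-4.7730]
Step 13: x=[7.6956] v=[-4.9260]
Step 14: x=[7.4442] v=[-5.0282]
Step 15: x=[7.1903] v=[-5.0786]
Step 16: x=[6.9365] v=[-5.0766]
Step 17: x=[6.6854] v=[-5.0223]
Step 18: x=[6.4396] v=[-4.9162]
Step 19: x=[6.2016] v=[-4.7594]
Step 20: x=[5.9739] v=[-4.5535]
Step 21: x=[5.7589] v=[-4.3006]
Step 22: x=[5.5587] v=[-4.0034]
Step 23: x=[5.3755] v=[-3.6649]
Step 24: x=[5.2111] v=[-3.2886]
Step 25: x=[5.0672] v=[-2.8784]
Step 26: x=[4.9453] v=[-2.4385]
Step 27: x=[4.8466] v=[-1.9735]
Step 28: x=[4.7722] v=[-1.4881]
Step 29: x=[4.7228] v=[-0.9874]
Step 30: x=[4.6990] v=[-0.4765]
Step 31: x=[4.7010] v=[0.0393]
First v>=0 after going negative at step 31, time=1.5500

Answer: 1.5500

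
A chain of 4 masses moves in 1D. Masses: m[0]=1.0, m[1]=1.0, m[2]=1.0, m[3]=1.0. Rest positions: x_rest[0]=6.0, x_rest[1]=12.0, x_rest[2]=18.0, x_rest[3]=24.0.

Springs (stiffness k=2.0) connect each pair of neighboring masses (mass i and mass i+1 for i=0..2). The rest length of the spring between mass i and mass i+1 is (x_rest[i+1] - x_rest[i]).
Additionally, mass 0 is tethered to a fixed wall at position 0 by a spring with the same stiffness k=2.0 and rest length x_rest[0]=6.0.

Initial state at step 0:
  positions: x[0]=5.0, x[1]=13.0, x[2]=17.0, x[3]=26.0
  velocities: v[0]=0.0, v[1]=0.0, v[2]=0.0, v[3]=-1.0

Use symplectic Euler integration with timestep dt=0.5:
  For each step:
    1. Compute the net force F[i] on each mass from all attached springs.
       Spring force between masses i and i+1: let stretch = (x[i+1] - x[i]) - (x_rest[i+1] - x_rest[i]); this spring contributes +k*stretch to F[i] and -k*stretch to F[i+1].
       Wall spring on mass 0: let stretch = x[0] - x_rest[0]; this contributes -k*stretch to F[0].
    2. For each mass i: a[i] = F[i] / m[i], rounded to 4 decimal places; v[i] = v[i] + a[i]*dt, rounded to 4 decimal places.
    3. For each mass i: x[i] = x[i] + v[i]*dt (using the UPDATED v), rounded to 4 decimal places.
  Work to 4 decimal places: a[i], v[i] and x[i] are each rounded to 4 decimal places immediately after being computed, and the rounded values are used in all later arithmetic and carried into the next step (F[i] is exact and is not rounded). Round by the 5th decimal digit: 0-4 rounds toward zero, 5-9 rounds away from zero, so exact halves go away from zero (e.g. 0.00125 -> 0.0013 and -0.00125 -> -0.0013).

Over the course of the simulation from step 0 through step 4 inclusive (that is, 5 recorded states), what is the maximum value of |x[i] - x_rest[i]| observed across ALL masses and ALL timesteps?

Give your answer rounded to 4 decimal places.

Answer: 2.3125

Derivation:
Step 0: x=[5.0000 13.0000 17.0000 26.0000] v=[0.0000 0.0000 0.0000 -1.0000]
Step 1: x=[6.5000 11.0000 19.5000 24.0000] v=[3.0000 -4.0000 5.0000 -4.0000]
Step 2: x=[7.0000 11.0000 20.0000 22.7500] v=[1.0000 0.0000 1.0000 -2.5000]
Step 3: x=[6.0000 13.5000 17.3750 23.1250] v=[-2.0000 5.0000 -5.2500 0.7500]
Step 4: x=[5.7500 14.1875 15.6875 23.6250] v=[-0.5000 1.3750 -3.3750 1.0000]
Max displacement = 2.3125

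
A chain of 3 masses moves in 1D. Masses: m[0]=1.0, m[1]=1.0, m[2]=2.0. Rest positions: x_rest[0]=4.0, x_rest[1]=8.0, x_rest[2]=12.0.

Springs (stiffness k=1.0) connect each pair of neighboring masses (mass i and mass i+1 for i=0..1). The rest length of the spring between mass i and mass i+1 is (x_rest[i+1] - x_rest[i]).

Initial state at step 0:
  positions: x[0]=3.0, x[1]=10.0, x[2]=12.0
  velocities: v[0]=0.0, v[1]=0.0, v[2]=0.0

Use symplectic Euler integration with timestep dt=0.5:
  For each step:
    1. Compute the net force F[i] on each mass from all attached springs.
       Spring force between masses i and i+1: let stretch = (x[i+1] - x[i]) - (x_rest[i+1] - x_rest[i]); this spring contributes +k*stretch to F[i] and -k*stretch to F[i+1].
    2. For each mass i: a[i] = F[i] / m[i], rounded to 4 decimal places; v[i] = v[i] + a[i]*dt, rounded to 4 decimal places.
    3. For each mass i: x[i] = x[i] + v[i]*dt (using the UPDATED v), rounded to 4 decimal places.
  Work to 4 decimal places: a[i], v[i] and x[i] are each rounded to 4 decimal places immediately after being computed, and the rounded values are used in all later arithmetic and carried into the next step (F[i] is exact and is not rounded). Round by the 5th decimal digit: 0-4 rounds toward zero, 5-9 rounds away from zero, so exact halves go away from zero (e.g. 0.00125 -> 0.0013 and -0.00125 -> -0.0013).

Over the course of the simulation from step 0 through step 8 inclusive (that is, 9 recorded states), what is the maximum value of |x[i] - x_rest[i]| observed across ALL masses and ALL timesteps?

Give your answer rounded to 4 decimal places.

Answer: 2.2850

Derivation:
Step 0: x=[3.0000 10.0000 12.0000] v=[0.0000 0.0000 0.0000]
Step 1: x=[3.7500 8.7500 12.2500] v=[1.5000 -2.5000 0.5000]
Step 2: x=[4.7500 7.1250 12.5625] v=[2.0000 -3.2500 0.6250]
Step 3: x=[5.3438 6.2656 12.6953] v=[1.1875 -1.7188 0.2656]
Step 4: x=[5.1680 6.7832 12.5244] v=[-0.3516 1.0352 -0.3419]
Step 5: x=[4.3960 8.3323 12.1358] v=[-1.5440 3.0982 -0.7772]
Step 6: x=[3.6081 9.8482 11.7718] v=[-1.5759 3.0318 -0.7281]
Step 7: x=[3.3802 10.2850 11.6673] v=[-0.4559 0.8736 -0.2090]
Step 8: x=[3.8785 9.3412 11.8901] v=[0.9965 -1.8877 0.4455]
Max displacement = 2.2850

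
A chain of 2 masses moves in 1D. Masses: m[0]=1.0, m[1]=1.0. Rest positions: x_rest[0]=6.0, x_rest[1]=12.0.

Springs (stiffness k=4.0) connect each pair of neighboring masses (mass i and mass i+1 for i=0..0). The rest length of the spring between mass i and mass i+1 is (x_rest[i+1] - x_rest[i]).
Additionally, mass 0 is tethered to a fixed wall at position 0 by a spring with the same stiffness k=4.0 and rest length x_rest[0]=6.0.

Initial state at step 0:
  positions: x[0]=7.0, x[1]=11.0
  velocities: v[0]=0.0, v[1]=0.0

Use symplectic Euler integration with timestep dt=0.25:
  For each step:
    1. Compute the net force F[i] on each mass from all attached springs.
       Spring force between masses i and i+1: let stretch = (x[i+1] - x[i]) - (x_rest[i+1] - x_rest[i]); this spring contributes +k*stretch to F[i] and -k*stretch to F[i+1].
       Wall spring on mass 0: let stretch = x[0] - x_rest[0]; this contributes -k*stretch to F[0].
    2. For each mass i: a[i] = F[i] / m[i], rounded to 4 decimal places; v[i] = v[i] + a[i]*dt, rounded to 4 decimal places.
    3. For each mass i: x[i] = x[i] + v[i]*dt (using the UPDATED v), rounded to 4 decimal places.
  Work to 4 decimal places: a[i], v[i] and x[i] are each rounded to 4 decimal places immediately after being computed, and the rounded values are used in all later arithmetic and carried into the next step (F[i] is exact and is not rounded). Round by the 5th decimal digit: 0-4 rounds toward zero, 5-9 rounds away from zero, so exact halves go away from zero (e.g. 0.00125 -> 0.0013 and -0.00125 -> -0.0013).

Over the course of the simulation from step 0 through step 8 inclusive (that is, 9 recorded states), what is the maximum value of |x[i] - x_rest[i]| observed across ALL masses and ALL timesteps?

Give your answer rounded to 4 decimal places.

Answer: 1.3981

Derivation:
Step 0: x=[7.0000 11.0000] v=[0.0000 0.0000]
Step 1: x=[6.2500 11.5000] v=[-3.0000 2.0000]
Step 2: x=[5.2500 12.1875] v=[-4.0000 2.7500]
Step 3: x=[4.6719 12.6406] v=[-2.3125 1.8125]
Step 4: x=[4.9180 12.6016] v=[0.9843 -0.1562]
Step 5: x=[5.8555 12.1417] v=[3.7499 -1.8398]
Step 6: x=[6.9007 11.6102] v=[4.1806 -2.1260]
Step 7: x=[7.3981 11.4013] v=[1.9894 -0.8355]
Step 8: x=[7.0467 11.6916] v=[-1.4055 1.1613]
Max displacement = 1.3981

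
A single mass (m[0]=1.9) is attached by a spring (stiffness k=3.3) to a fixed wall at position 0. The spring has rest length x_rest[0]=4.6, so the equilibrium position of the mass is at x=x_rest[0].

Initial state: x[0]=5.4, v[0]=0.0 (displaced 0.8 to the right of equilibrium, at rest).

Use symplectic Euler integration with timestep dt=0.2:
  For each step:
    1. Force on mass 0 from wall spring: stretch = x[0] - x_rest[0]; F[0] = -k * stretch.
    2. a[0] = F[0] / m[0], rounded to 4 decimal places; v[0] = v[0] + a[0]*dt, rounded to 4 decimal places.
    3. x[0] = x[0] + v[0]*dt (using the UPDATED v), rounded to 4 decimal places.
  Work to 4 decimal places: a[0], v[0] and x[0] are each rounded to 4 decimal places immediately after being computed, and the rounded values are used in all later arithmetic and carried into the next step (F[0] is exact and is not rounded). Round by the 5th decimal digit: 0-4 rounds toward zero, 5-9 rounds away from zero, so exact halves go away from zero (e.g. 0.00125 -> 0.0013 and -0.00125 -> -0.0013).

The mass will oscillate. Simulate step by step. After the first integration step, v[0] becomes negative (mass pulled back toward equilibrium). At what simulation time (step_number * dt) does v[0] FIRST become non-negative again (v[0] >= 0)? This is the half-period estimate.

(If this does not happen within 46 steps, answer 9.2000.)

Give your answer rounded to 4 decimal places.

Step 0: x=[5.4000] v=[0.0000]
Step 1: x=[5.3444] v=[-0.2779]
Step 2: x=[5.2371] v=[-0.5365]
Step 3: x=[5.0855] v=[-0.7578]
Step 4: x=[4.9002] v=[-0.9264]
Step 5: x=[4.6941] v=[-1.0307]
Step 6: x=[4.4814] v=[-1.0634]
Step 7: x=[4.2770] v=[-1.0222]
Step 8: x=[4.0950] v=[-0.9100]
Step 9: x=[3.9481] v=[-0.7346]
Step 10: x=[3.8465] v=[-0.5082]
Step 11: x=[3.7972] v=[-0.2465]
Step 12: x=[3.8037] v=[0.0324]
First v>=0 after going negative at step 12, time=2.4000

Answer: 2.4000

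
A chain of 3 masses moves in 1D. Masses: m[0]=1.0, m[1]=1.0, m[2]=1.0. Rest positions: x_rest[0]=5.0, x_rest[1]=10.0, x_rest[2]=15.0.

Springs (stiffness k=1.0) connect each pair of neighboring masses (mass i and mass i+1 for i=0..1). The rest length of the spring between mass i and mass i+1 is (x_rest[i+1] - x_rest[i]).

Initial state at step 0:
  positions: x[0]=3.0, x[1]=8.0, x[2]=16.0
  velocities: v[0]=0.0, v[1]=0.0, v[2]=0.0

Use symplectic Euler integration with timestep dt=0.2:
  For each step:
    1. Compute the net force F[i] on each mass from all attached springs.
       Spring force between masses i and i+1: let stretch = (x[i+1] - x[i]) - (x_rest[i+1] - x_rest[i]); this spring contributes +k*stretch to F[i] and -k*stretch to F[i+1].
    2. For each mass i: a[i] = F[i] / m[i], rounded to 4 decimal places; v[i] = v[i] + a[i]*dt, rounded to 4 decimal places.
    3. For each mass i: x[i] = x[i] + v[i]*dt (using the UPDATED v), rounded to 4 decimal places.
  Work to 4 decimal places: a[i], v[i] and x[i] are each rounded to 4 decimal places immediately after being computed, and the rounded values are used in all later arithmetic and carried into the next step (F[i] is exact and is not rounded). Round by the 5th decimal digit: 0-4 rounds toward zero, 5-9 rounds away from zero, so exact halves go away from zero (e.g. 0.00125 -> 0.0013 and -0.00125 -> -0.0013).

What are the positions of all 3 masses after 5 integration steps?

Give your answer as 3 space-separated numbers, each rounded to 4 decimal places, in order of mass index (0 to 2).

Step 0: x=[3.0000 8.0000 16.0000] v=[0.0000 0.0000 0.0000]
Step 1: x=[3.0000 8.1200 15.8800] v=[0.0000 0.6000 -0.6000]
Step 2: x=[3.0048 8.3456 15.6496] v=[0.0240 1.1280 -1.1520]
Step 3: x=[3.0232 8.6497 15.3270] v=[0.0922 1.5206 -1.6128]
Step 4: x=[3.0667 8.9959 14.9373] v=[0.2175 1.7308 -1.9483]
Step 5: x=[3.1474 9.3425 14.5100] v=[0.4033 1.7332 -2.1366]

Answer: 3.1474 9.3425 14.5100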